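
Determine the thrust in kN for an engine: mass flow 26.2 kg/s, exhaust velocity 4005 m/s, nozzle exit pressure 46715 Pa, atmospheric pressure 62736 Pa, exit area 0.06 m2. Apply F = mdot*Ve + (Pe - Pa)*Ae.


F = 26.2 * 4005 + (46715 - 62736) * 0.06 = 103970.0 N = 104.0 kN

104.0 kN


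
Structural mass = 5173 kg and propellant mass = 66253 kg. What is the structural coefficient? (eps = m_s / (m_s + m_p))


eps = 5173 / (5173 + 66253) = 0.0724

0.0724


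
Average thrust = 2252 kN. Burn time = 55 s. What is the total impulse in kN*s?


It = 2252 * 55 = 123860 kN*s

123860 kN*s


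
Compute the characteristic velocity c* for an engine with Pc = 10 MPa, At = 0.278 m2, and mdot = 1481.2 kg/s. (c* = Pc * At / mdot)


c* = 10e6 * 0.278 / 1481.2 = 1877 m/s

1877 m/s


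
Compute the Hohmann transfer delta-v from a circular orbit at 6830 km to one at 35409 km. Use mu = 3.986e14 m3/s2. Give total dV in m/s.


V1 = sqrt(mu/r1) = 7639.38 m/s
dV1 = V1*(sqrt(2*r2/(r1+r2)) - 1) = 2252.37 m/s
V2 = sqrt(mu/r2) = 3355.15 m/s
dV2 = V2*(1 - sqrt(2*r1/(r1+r2))) = 1447.14 m/s
Total dV = 3700 m/s

3700 m/s


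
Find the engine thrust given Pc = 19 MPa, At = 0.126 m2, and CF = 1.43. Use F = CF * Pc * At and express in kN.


F = 1.43 * 19e6 * 0.126 = 3.4234e+06 N = 3423.4 kN

3423.4 kN


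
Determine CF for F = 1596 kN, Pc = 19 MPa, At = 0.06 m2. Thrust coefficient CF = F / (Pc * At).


CF = 1596000 / (19e6 * 0.06) = 1.4

1.4


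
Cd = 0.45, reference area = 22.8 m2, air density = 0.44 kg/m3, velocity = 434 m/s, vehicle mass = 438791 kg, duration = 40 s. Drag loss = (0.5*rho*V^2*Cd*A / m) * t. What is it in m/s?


D = 0.5 * 0.44 * 434^2 * 0.45 * 22.8 = 425157.16 N
a = 425157.16 / 438791 = 0.9689 m/s2
dV = 0.9689 * 40 = 38.8 m/s

38.8 m/s


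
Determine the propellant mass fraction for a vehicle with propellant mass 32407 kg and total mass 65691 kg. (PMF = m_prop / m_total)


PMF = 32407 / 65691 = 0.493

0.493


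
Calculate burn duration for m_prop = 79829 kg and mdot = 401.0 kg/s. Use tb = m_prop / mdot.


tb = 79829 / 401.0 = 199.1 s

199.1 s


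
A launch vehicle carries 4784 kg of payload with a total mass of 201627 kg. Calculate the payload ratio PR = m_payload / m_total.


PR = 4784 / 201627 = 0.0237

0.0237


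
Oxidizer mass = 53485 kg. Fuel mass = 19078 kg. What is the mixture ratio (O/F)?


MR = 53485 / 19078 = 2.8

2.8


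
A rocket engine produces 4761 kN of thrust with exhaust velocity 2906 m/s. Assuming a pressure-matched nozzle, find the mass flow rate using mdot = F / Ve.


mdot = F / Ve = 4761000 / 2906 = 1638.3 kg/s

1638.3 kg/s


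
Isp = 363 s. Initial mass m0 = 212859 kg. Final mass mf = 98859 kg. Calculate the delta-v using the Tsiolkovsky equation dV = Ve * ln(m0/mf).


Ve = 363 * 9.81 = 3561.03 m/s
dV = 3561.03 * ln(212859/98859) = 2731 m/s

2731 m/s


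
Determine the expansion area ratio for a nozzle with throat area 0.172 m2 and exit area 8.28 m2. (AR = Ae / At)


AR = 8.28 / 0.172 = 48.1

48.1


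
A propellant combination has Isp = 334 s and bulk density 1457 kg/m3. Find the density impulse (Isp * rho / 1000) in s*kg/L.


rho*Isp = 334 * 1457 / 1000 = 487 s*kg/L

487 s*kg/L


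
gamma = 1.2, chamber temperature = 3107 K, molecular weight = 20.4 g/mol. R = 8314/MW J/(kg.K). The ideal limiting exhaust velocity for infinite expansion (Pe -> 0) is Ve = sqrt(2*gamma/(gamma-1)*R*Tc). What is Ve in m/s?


R = 8314 / 20.4 = 407.55 J/(kg.K)
Ve = sqrt(2 * 1.2 / (1.2 - 1) * 407.55 * 3107) = 3898 m/s

3898 m/s


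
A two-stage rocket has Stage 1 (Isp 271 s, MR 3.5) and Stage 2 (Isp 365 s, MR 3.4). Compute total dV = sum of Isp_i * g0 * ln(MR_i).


dV1 = 271 * 9.81 * ln(3.5) = 3330.5 m/s
dV2 = 365 * 9.81 * ln(3.4) = 4381.9 m/s
Total dV = 3330.5 + 4381.9 = 7712.4 m/s ~ 7712 m/s

7712 m/s


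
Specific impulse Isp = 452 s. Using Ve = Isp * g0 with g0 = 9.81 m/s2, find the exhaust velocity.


Ve = Isp * g0 = 452 * 9.81 = 4434.1 m/s

4434.1 m/s


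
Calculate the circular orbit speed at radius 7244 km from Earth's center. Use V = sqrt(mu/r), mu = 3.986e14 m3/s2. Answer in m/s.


V = sqrt(3.986e14 / 7244000) = 7418 m/s

7418 m/s


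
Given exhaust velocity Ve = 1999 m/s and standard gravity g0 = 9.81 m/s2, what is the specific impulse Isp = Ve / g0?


Isp = Ve / g0 = 1999 / 9.81 = 203.8 s

203.8 s


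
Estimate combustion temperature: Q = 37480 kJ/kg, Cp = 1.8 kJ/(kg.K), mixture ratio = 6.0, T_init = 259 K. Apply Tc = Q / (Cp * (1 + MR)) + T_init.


Tc = 37480 / (1.8 * (1 + 6.0)) + 259 = 3234 K

3234 K


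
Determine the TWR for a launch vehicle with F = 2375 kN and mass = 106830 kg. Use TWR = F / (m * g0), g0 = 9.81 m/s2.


TWR = 2375000 / (106830 * 9.81) = 2.27

2.27


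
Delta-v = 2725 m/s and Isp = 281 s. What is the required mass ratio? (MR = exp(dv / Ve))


Ve = 281 * 9.81 = 2756.61 m/s
MR = exp(2725 / 2756.61) = 2.687

2.687


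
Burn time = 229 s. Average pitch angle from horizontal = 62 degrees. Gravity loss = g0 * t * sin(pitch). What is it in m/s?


GL = 9.81 * 229 * sin(62 deg) = 1984 m/s

1984 m/s


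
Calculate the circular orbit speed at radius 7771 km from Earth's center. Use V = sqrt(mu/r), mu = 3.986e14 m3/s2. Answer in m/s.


V = sqrt(3.986e14 / 7771000) = 7162 m/s

7162 m/s


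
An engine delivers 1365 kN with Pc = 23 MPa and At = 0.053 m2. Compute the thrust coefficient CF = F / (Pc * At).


CF = 1365000 / (23e6 * 0.053) = 1.12

1.12


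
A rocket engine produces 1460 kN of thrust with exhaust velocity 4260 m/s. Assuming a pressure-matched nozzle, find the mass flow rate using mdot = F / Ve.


mdot = F / Ve = 1460000 / 4260 = 342.7 kg/s

342.7 kg/s


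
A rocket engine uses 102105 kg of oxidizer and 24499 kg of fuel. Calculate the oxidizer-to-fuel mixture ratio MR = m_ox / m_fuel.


MR = 102105 / 24499 = 4.17

4.17


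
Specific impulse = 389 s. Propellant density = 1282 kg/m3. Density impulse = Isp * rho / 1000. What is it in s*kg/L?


rho*Isp = 389 * 1282 / 1000 = 499 s*kg/L

499 s*kg/L


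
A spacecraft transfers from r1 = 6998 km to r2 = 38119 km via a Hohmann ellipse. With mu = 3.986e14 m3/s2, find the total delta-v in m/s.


V1 = sqrt(mu/r1) = 7547.13 m/s
dV1 = V1*(sqrt(2*r2/(r1+r2)) - 1) = 2263.51 m/s
V2 = sqrt(mu/r2) = 3233.69 m/s
dV2 = V2*(1 - sqrt(2*r1/(r1+r2))) = 1432.62 m/s
Total dV = 3696 m/s

3696 m/s


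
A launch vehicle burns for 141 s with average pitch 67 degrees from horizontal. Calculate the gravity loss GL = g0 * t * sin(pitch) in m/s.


GL = 9.81 * 141 * sin(67 deg) = 1273 m/s

1273 m/s


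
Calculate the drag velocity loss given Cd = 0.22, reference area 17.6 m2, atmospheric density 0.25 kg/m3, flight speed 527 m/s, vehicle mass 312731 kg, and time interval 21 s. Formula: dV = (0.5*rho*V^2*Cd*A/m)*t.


D = 0.5 * 0.25 * 527^2 * 0.22 * 17.6 = 134420.84 N
a = 134420.84 / 312731 = 0.4298 m/s2
dV = 0.4298 * 21 = 9.0 m/s

9.0 m/s


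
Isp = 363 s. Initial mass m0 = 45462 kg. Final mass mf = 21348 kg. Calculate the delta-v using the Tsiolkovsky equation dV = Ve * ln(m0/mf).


Ve = 363 * 9.81 = 3561.03 m/s
dV = 3561.03 * ln(45462/21348) = 2692 m/s

2692 m/s


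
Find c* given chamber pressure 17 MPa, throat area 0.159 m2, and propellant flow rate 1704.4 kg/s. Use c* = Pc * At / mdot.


c* = 17e6 * 0.159 / 1704.4 = 1586 m/s

1586 m/s


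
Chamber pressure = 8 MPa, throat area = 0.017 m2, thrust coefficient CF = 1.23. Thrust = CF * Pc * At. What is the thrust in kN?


F = 1.23 * 8e6 * 0.017 = 167280.0 N = 167.3 kN

167.3 kN


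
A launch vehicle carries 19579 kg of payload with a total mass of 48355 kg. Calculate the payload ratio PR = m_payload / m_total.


PR = 19579 / 48355 = 0.4049

0.4049


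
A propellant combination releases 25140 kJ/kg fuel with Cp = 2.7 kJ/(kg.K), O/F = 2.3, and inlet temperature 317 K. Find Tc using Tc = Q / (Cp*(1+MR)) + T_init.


Tc = 25140 / (2.7 * (1 + 2.3)) + 317 = 3139 K

3139 K


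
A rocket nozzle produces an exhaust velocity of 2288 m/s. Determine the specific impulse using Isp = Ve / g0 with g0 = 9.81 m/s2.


Isp = Ve / g0 = 2288 / 9.81 = 233.2 s

233.2 s


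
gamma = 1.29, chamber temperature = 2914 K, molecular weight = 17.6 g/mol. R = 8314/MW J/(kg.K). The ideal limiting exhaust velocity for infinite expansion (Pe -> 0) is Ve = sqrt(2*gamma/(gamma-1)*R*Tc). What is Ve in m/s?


R = 8314 / 17.6 = 472.39 J/(kg.K)
Ve = sqrt(2 * 1.29 / (1.29 - 1) * 472.39 * 2914) = 3499 m/s

3499 m/s


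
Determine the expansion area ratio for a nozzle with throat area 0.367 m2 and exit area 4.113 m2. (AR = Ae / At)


AR = 4.113 / 0.367 = 11.2

11.2


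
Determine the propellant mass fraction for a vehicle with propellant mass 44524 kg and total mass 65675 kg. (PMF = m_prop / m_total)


PMF = 44524 / 65675 = 0.678

0.678


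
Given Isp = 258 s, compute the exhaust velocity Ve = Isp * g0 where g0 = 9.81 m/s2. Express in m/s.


Ve = Isp * g0 = 258 * 9.81 = 2531.0 m/s

2531.0 m/s


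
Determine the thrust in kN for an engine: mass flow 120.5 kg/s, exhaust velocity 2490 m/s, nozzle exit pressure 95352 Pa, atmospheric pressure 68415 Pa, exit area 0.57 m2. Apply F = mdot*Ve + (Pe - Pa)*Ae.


F = 120.5 * 2490 + (95352 - 68415) * 0.57 = 315399.0 N = 315.4 kN

315.4 kN


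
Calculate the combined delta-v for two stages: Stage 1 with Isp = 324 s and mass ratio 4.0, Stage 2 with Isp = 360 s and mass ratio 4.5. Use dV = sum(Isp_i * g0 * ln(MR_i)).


dV1 = 324 * 9.81 * ln(4.0) = 4406.3 m/s
dV2 = 360 * 9.81 * ln(4.5) = 5311.8 m/s
Total dV = 4406.3 + 5311.8 = 9718.1 m/s ~ 9718 m/s

9718 m/s


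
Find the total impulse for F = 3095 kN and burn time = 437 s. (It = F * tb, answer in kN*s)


It = 3095 * 437 = 1352515 kN*s

1352515 kN*s


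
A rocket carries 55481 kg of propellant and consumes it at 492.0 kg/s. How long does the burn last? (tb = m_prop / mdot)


tb = 55481 / 492.0 = 112.8 s

112.8 s


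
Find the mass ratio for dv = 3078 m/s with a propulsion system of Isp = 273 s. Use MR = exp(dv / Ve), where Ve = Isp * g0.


Ve = 273 * 9.81 = 2678.13 m/s
MR = exp(3078 / 2678.13) = 3.156

3.156


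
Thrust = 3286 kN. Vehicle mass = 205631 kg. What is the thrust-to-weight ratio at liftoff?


TWR = 3286000 / (205631 * 9.81) = 1.63

1.63


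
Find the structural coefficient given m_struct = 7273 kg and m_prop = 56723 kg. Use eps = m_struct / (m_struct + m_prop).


eps = 7273 / (7273 + 56723) = 0.1136

0.1136


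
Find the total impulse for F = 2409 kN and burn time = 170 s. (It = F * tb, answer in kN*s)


It = 2409 * 170 = 409530 kN*s

409530 kN*s


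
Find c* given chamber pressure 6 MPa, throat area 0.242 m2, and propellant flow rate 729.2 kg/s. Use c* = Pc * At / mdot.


c* = 6e6 * 0.242 / 729.2 = 1991 m/s

1991 m/s


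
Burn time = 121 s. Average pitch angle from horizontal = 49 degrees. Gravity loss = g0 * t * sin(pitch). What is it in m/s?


GL = 9.81 * 121 * sin(49 deg) = 896 m/s

896 m/s


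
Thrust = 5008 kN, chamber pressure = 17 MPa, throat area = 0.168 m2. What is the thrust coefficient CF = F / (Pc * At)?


CF = 5008000 / (17e6 * 0.168) = 1.75

1.75


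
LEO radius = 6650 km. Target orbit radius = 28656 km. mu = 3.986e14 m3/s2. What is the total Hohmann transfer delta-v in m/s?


V1 = sqrt(mu/r1) = 7742.08 m/s
dV1 = V1*(sqrt(2*r2/(r1+r2)) - 1) = 2121.99 m/s
V2 = sqrt(mu/r2) = 3729.59 m/s
dV2 = V2*(1 - sqrt(2*r1/(r1+r2))) = 1440.5 m/s
Total dV = 3562 m/s

3562 m/s


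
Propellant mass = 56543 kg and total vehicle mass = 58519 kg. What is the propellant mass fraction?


PMF = 56543 / 58519 = 0.966

0.966


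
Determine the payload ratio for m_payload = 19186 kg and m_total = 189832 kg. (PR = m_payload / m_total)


PR = 19186 / 189832 = 0.1011

0.1011


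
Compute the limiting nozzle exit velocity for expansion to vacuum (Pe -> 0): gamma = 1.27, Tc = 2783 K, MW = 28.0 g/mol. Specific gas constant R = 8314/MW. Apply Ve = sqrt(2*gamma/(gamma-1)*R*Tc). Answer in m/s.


R = 8314 / 28.0 = 296.93 J/(kg.K)
Ve = sqrt(2 * 1.27 / (1.27 - 1) * 296.93 * 2783) = 2788 m/s

2788 m/s


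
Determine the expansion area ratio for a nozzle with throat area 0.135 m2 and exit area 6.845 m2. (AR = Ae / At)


AR = 6.845 / 0.135 = 50.7

50.7


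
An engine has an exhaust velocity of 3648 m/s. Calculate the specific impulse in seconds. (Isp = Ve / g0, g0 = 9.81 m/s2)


Isp = Ve / g0 = 3648 / 9.81 = 371.9 s

371.9 s


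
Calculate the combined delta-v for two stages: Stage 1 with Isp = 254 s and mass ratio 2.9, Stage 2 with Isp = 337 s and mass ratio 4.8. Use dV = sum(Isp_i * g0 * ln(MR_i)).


dV1 = 254 * 9.81 * ln(2.9) = 2653.0 m/s
dV2 = 337 * 9.81 * ln(4.8) = 5185.8 m/s
Total dV = 2653.0 + 5185.8 = 7838.8 m/s ~ 7839 m/s

7839 m/s


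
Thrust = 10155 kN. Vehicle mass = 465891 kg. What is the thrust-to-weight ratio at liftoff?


TWR = 10155000 / (465891 * 9.81) = 2.22

2.22


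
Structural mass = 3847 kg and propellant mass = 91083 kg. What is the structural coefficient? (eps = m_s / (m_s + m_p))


eps = 3847 / (3847 + 91083) = 0.0405

0.0405


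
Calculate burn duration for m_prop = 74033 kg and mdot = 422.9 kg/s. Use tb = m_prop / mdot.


tb = 74033 / 422.9 = 175.1 s

175.1 s


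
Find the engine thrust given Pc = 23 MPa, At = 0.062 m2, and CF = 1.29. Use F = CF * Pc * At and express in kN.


F = 1.29 * 23e6 * 0.062 = 1.8395e+06 N = 1839.5 kN

1839.5 kN


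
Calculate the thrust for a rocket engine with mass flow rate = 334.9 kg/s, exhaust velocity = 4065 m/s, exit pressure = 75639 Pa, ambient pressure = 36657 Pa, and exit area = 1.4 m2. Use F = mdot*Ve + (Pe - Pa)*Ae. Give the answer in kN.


F = 334.9 * 4065 + (75639 - 36657) * 1.4 = 1.4159e+06 N = 1415.9 kN

1415.9 kN


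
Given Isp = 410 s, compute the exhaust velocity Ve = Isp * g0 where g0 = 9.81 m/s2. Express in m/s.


Ve = Isp * g0 = 410 * 9.81 = 4022.1 m/s

4022.1 m/s


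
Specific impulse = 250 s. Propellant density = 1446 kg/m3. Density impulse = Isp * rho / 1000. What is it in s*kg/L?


rho*Isp = 250 * 1446 / 1000 = 362 s*kg/L

362 s*kg/L


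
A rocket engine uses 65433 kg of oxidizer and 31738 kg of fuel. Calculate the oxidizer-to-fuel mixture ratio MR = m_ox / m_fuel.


MR = 65433 / 31738 = 2.06

2.06


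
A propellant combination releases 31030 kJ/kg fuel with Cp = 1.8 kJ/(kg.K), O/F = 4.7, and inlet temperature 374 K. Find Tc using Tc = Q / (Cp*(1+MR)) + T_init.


Tc = 31030 / (1.8 * (1 + 4.7)) + 374 = 3398 K

3398 K


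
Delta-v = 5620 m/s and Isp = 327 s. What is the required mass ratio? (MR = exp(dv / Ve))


Ve = 327 * 9.81 = 3207.87 m/s
MR = exp(5620 / 3207.87) = 5.766

5.766


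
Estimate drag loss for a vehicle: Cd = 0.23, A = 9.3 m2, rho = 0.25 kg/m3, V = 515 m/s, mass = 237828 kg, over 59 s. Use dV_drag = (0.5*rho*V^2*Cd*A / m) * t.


D = 0.5 * 0.25 * 515^2 * 0.23 * 9.3 = 70914.53 N
a = 70914.53 / 237828 = 0.2982 m/s2
dV = 0.2982 * 59 = 17.6 m/s

17.6 m/s


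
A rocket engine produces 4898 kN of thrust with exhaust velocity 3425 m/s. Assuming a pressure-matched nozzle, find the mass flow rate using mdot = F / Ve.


mdot = F / Ve = 4898000 / 3425 = 1430.1 kg/s

1430.1 kg/s


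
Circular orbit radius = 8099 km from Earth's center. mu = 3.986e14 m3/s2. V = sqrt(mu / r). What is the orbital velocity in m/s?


V = sqrt(3.986e14 / 8099000) = 7015 m/s

7015 m/s


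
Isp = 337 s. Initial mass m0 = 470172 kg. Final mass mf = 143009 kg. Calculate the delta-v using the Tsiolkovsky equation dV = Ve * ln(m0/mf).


Ve = 337 * 9.81 = 3305.97 m/s
dV = 3305.97 * ln(470172/143009) = 3935 m/s

3935 m/s


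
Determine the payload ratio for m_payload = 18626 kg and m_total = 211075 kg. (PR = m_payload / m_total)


PR = 18626 / 211075 = 0.0882

0.0882


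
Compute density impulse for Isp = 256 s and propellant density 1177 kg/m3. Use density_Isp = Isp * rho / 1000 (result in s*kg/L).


rho*Isp = 256 * 1177 / 1000 = 301 s*kg/L

301 s*kg/L


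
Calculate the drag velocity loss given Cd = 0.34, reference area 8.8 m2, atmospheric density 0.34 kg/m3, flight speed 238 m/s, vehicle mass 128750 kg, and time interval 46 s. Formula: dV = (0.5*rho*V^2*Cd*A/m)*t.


D = 0.5 * 0.34 * 238^2 * 0.34 * 8.8 = 28811.4 N
a = 28811.4 / 128750 = 0.2238 m/s2
dV = 0.2238 * 46 = 10.3 m/s

10.3 m/s


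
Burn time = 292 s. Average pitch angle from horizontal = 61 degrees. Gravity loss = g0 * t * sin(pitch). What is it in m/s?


GL = 9.81 * 292 * sin(61 deg) = 2505 m/s

2505 m/s


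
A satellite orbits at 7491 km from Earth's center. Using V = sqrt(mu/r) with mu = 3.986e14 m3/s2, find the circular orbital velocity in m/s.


V = sqrt(3.986e14 / 7491000) = 7295 m/s

7295 m/s


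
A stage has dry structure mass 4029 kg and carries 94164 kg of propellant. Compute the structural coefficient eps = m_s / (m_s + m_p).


eps = 4029 / (4029 + 94164) = 0.041

0.041


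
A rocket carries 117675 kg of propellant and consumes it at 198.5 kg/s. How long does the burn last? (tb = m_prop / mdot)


tb = 117675 / 198.5 = 592.8 s

592.8 s


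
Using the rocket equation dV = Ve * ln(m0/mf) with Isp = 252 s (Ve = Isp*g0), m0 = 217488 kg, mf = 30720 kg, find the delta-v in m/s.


Ve = 252 * 9.81 = 2472.12 m/s
dV = 2472.12 * ln(217488/30720) = 4839 m/s

4839 m/s


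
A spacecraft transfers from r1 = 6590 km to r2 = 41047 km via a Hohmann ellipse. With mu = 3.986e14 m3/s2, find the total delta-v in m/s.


V1 = sqrt(mu/r1) = 7777.25 m/s
dV1 = V1*(sqrt(2*r2/(r1+r2)) - 1) = 2432.37 m/s
V2 = sqrt(mu/r2) = 3116.22 m/s
dV2 = V2*(1 - sqrt(2*r1/(r1+r2))) = 1477.09 m/s
Total dV = 3909 m/s

3909 m/s


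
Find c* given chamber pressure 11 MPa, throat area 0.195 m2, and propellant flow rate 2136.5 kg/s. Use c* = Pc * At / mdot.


c* = 11e6 * 0.195 / 2136.5 = 1004 m/s

1004 m/s


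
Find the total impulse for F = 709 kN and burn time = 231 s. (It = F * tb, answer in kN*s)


It = 709 * 231 = 163779 kN*s

163779 kN*s


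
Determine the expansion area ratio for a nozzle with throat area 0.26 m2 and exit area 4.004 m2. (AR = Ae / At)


AR = 4.004 / 0.26 = 15.4

15.4


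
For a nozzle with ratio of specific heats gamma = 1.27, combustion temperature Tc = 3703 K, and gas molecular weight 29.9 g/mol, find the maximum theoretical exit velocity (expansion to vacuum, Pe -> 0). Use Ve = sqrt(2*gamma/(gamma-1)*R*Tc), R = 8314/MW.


R = 8314 / 29.9 = 278.06 J/(kg.K)
Ve = sqrt(2 * 1.27 / (1.27 - 1) * 278.06 * 3703) = 3112 m/s

3112 m/s


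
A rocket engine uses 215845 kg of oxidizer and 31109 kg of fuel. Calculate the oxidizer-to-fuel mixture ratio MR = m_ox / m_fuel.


MR = 215845 / 31109 = 6.94

6.94


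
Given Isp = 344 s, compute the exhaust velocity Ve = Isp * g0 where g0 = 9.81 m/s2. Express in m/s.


Ve = Isp * g0 = 344 * 9.81 = 3374.6 m/s

3374.6 m/s


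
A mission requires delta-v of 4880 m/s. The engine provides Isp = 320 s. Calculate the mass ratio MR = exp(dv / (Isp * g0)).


Ve = 320 * 9.81 = 3139.2 m/s
MR = exp(4880 / 3139.2) = 4.733

4.733


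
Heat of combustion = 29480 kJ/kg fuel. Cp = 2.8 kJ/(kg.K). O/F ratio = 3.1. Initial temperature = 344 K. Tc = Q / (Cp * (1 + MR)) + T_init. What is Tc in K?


Tc = 29480 / (2.8 * (1 + 3.1)) + 344 = 2912 K

2912 K


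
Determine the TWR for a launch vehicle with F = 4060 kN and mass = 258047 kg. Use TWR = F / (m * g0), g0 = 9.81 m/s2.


TWR = 4060000 / (258047 * 9.81) = 1.6

1.6


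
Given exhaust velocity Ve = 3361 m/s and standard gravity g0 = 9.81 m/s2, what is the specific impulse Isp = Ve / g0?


Isp = Ve / g0 = 3361 / 9.81 = 342.6 s

342.6 s


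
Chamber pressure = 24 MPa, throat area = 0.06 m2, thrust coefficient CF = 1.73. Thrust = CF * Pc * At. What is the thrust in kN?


F = 1.73 * 24e6 * 0.06 = 2.4912e+06 N = 2491.2 kN

2491.2 kN


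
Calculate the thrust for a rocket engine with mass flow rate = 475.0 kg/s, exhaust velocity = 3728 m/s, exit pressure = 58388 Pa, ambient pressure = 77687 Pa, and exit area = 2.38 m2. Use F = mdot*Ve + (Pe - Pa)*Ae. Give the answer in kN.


F = 475.0 * 3728 + (58388 - 77687) * 2.38 = 1.7249e+06 N = 1724.9 kN

1724.9 kN


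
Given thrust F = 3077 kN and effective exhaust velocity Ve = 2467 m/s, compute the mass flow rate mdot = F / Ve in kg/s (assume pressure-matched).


mdot = F / Ve = 3077000 / 2467 = 1247.3 kg/s

1247.3 kg/s


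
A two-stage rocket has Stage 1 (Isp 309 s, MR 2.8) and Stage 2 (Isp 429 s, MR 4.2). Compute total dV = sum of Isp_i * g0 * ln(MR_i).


dV1 = 309 * 9.81 * ln(2.8) = 3121.1 m/s
dV2 = 429 * 9.81 * ln(4.2) = 6039.5 m/s
Total dV = 3121.1 + 6039.5 = 9160.6 m/s ~ 9161 m/s

9161 m/s


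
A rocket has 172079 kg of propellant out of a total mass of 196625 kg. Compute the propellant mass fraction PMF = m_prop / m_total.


PMF = 172079 / 196625 = 0.875

0.875


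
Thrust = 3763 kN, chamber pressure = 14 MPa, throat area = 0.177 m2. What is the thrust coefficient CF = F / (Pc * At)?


CF = 3763000 / (14e6 * 0.177) = 1.52

1.52


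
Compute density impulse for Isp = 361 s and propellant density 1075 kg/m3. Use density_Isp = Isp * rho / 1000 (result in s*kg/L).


rho*Isp = 361 * 1075 / 1000 = 388 s*kg/L

388 s*kg/L


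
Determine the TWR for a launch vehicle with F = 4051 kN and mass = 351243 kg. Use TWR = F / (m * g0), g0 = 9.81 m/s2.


TWR = 4051000 / (351243 * 9.81) = 1.18

1.18


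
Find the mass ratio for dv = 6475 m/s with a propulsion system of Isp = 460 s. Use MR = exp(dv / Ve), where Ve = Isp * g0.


Ve = 460 * 9.81 = 4512.6 m/s
MR = exp(6475 / 4512.6) = 4.199

4.199


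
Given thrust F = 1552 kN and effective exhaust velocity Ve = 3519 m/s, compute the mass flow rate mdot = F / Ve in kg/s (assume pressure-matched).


mdot = F / Ve = 1552000 / 3519 = 441.0 kg/s

441.0 kg/s


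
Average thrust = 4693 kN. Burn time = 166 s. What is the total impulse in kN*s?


It = 4693 * 166 = 779038 kN*s

779038 kN*s


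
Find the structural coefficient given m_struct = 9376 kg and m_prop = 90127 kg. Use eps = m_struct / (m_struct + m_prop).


eps = 9376 / (9376 + 90127) = 0.0942

0.0942


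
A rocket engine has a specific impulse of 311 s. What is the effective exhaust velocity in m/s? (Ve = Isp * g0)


Ve = Isp * g0 = 311 * 9.81 = 3050.9 m/s

3050.9 m/s


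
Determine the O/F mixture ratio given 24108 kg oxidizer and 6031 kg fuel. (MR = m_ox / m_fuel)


MR = 24108 / 6031 = 4.0

4.0


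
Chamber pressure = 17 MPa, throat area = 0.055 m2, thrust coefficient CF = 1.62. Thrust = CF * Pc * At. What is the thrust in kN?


F = 1.62 * 17e6 * 0.055 = 1.5147e+06 N = 1514.7 kN

1514.7 kN


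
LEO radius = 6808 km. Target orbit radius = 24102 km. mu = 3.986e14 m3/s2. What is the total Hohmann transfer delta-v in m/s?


V1 = sqrt(mu/r1) = 7651.72 m/s
dV1 = V1*(sqrt(2*r2/(r1+r2)) - 1) = 1903.73 m/s
V2 = sqrt(mu/r2) = 4066.7 m/s
dV2 = V2*(1 - sqrt(2*r1/(r1+r2))) = 1367.61 m/s
Total dV = 3271 m/s

3271 m/s


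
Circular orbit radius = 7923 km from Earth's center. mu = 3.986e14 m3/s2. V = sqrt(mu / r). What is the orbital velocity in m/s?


V = sqrt(3.986e14 / 7923000) = 7093 m/s

7093 m/s


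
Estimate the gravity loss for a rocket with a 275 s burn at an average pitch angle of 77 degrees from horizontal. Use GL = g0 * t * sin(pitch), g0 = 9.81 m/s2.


GL = 9.81 * 275 * sin(77 deg) = 2629 m/s

2629 m/s


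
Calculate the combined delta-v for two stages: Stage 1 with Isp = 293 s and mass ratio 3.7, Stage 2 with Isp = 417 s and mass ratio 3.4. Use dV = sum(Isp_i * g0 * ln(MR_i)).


dV1 = 293 * 9.81 * ln(3.7) = 3760.6 m/s
dV2 = 417 * 9.81 * ln(3.4) = 5006.2 m/s
Total dV = 3760.6 + 5006.2 = 8766.8 m/s ~ 8767 m/s

8767 m/s


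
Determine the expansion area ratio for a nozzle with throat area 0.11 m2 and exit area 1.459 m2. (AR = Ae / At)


AR = 1.459 / 0.11 = 13.3

13.3


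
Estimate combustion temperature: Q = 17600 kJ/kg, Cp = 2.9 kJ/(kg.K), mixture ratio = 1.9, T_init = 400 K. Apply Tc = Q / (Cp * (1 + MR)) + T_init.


Tc = 17600 / (2.9 * (1 + 1.9)) + 400 = 2493 K

2493 K


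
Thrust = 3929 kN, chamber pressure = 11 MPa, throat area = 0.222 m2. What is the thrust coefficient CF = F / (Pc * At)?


CF = 3929000 / (11e6 * 0.222) = 1.61

1.61


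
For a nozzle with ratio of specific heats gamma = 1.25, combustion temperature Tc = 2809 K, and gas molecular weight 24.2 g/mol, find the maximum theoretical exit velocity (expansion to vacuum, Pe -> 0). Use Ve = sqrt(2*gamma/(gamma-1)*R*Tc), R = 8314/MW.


R = 8314 / 24.2 = 343.55 J/(kg.K)
Ve = sqrt(2 * 1.25 / (1.25 - 1) * 343.55 * 2809) = 3107 m/s

3107 m/s


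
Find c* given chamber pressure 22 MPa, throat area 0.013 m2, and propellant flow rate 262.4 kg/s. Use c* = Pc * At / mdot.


c* = 22e6 * 0.013 / 262.4 = 1090 m/s

1090 m/s


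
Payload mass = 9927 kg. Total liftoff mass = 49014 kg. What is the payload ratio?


PR = 9927 / 49014 = 0.2025

0.2025


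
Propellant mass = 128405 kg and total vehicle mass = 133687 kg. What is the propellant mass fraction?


PMF = 128405 / 133687 = 0.96

0.96


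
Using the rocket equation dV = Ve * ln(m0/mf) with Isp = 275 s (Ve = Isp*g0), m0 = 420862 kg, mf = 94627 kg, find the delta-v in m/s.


Ve = 275 * 9.81 = 2697.75 m/s
dV = 2697.75 * ln(420862/94627) = 4026 m/s

4026 m/s


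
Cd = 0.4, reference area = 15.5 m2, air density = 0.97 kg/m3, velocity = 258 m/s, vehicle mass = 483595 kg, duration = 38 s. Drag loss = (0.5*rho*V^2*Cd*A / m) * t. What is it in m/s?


D = 0.5 * 0.97 * 258^2 * 0.4 * 15.5 = 200157.95 N
a = 200157.95 / 483595 = 0.4139 m/s2
dV = 0.4139 * 38 = 15.7 m/s

15.7 m/s


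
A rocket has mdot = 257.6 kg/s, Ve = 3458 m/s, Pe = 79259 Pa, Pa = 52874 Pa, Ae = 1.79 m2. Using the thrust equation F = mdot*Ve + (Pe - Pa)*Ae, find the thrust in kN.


F = 257.6 * 3458 + (79259 - 52874) * 1.79 = 938010.0 N = 938.0 kN

938.0 kN


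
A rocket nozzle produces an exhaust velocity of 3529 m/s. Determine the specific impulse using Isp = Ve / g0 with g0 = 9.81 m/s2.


Isp = Ve / g0 = 3529 / 9.81 = 359.7 s

359.7 s


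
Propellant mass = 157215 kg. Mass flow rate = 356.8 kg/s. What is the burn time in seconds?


tb = 157215 / 356.8 = 440.6 s

440.6 s


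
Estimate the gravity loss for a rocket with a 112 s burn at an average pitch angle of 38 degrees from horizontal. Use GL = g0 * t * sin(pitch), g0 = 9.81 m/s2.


GL = 9.81 * 112 * sin(38 deg) = 676 m/s

676 m/s


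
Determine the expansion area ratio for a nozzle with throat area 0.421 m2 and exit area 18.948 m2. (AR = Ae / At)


AR = 18.948 / 0.421 = 45.0

45.0


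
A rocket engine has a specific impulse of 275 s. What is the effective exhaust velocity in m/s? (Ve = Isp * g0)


Ve = Isp * g0 = 275 * 9.81 = 2697.8 m/s

2697.8 m/s


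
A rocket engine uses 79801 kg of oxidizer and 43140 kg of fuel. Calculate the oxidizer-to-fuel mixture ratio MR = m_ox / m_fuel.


MR = 79801 / 43140 = 1.85

1.85


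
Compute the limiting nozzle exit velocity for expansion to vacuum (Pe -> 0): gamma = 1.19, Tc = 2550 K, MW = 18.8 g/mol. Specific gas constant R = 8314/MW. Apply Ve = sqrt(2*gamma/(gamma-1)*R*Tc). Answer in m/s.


R = 8314 / 18.8 = 442.23 J/(kg.K)
Ve = sqrt(2 * 1.19 / (1.19 - 1) * 442.23 * 2550) = 3758 m/s

3758 m/s


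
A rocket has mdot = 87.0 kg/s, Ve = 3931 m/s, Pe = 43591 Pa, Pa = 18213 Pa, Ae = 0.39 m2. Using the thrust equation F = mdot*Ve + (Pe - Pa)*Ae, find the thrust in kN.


F = 87.0 * 3931 + (43591 - 18213) * 0.39 = 351894.0 N = 351.9 kN

351.9 kN


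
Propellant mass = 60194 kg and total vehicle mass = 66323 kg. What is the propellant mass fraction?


PMF = 60194 / 66323 = 0.908

0.908


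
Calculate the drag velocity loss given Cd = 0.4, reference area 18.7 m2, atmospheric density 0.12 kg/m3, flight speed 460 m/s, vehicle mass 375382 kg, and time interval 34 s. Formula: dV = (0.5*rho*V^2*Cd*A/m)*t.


D = 0.5 * 0.12 * 460^2 * 0.4 * 18.7 = 94966.08 N
a = 94966.08 / 375382 = 0.253 m/s2
dV = 0.253 * 34 = 8.6 m/s

8.6 m/s


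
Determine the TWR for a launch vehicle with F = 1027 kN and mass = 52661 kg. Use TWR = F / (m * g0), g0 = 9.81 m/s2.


TWR = 1027000 / (52661 * 9.81) = 1.99

1.99


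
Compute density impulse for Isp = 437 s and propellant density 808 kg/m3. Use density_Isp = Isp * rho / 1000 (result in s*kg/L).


rho*Isp = 437 * 808 / 1000 = 353 s*kg/L

353 s*kg/L


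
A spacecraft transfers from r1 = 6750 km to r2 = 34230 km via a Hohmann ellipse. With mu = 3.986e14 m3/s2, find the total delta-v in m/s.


V1 = sqrt(mu/r1) = 7684.52 m/s
dV1 = V1*(sqrt(2*r2/(r1+r2)) - 1) = 2247.77 m/s
V2 = sqrt(mu/r2) = 3412.44 m/s
dV2 = V2*(1 - sqrt(2*r1/(r1+r2))) = 1453.84 m/s
Total dV = 3702 m/s

3702 m/s


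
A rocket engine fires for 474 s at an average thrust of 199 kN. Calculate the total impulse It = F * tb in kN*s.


It = 199 * 474 = 94326 kN*s

94326 kN*s


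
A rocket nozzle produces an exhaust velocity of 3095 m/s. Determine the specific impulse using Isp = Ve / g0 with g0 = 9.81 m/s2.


Isp = Ve / g0 = 3095 / 9.81 = 315.5 s

315.5 s


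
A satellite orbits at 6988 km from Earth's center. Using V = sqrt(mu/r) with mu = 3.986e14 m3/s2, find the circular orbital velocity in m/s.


V = sqrt(3.986e14 / 6988000) = 7553 m/s

7553 m/s


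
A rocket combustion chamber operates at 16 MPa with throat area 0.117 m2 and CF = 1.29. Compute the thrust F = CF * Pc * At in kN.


F = 1.29 * 16e6 * 0.117 = 2.4149e+06 N = 2414.9 kN

2414.9 kN


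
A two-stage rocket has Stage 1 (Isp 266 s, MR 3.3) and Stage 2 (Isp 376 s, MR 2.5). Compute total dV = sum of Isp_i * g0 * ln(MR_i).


dV1 = 266 * 9.81 * ln(3.3) = 3115.5 m/s
dV2 = 376 * 9.81 * ln(2.5) = 3379.8 m/s
Total dV = 3115.5 + 3379.8 = 6495.3 m/s ~ 6495 m/s

6495 m/s


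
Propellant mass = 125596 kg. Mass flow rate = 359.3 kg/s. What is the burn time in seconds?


tb = 125596 / 359.3 = 349.6 s

349.6 s


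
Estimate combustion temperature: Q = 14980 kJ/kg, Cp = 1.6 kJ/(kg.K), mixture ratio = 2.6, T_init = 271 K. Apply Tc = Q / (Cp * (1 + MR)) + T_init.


Tc = 14980 / (1.6 * (1 + 2.6)) + 271 = 2872 K

2872 K


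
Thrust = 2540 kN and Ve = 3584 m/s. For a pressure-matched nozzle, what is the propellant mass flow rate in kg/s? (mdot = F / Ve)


mdot = F / Ve = 2540000 / 3584 = 708.7 kg/s

708.7 kg/s


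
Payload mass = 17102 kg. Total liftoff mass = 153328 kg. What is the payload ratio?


PR = 17102 / 153328 = 0.1115

0.1115


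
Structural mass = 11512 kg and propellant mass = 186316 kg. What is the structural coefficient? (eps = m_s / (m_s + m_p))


eps = 11512 / (11512 + 186316) = 0.0582

0.0582


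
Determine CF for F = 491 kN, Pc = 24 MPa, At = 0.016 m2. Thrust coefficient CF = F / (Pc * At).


CF = 491000 / (24e6 * 0.016) = 1.28

1.28


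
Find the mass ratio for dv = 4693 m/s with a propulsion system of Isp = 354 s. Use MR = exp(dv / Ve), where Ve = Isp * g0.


Ve = 354 * 9.81 = 3472.74 m/s
MR = exp(4693 / 3472.74) = 3.863

3.863


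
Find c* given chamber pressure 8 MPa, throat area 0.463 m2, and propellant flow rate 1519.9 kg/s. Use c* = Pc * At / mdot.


c* = 8e6 * 0.463 / 1519.9 = 2437 m/s

2437 m/s


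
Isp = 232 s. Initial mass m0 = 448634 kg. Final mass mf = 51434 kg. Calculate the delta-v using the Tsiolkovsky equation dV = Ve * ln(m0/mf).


Ve = 232 * 9.81 = 2275.92 m/s
dV = 2275.92 * ln(448634/51434) = 4929 m/s

4929 m/s


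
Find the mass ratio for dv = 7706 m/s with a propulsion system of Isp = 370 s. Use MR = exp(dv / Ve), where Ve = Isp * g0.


Ve = 370 * 9.81 = 3629.7 m/s
MR = exp(7706 / 3629.7) = 8.357

8.357


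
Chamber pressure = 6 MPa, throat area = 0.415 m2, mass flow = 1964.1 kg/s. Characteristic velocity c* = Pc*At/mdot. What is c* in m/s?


c* = 6e6 * 0.415 / 1964.1 = 1268 m/s

1268 m/s


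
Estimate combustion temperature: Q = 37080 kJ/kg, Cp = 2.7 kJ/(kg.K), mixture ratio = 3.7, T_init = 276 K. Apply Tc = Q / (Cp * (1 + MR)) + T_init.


Tc = 37080 / (2.7 * (1 + 3.7)) + 276 = 3198 K

3198 K


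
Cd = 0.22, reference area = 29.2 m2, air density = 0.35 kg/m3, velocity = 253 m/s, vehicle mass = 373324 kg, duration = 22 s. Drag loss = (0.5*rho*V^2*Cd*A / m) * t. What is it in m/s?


D = 0.5 * 0.35 * 253^2 * 0.22 * 29.2 = 71958.92 N
a = 71958.92 / 373324 = 0.1928 m/s2
dV = 0.1928 * 22 = 4.2 m/s

4.2 m/s


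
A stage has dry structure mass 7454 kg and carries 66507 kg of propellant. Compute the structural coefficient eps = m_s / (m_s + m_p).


eps = 7454 / (7454 + 66507) = 0.1008

0.1008


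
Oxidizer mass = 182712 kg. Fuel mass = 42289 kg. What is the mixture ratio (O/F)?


MR = 182712 / 42289 = 4.32

4.32


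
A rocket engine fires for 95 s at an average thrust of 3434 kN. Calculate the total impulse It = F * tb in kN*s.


It = 3434 * 95 = 326230 kN*s

326230 kN*s


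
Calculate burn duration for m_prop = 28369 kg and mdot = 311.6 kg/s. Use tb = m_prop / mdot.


tb = 28369 / 311.6 = 91.0 s

91.0 s


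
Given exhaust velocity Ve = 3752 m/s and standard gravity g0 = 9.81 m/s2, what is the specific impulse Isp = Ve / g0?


Isp = Ve / g0 = 3752 / 9.81 = 382.5 s

382.5 s


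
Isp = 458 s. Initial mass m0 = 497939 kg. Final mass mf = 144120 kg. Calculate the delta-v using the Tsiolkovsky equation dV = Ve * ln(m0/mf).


Ve = 458 * 9.81 = 4492.98 m/s
dV = 4492.98 * ln(497939/144120) = 5571 m/s

5571 m/s


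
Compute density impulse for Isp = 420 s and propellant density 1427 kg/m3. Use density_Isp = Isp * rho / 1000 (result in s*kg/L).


rho*Isp = 420 * 1427 / 1000 = 599 s*kg/L

599 s*kg/L


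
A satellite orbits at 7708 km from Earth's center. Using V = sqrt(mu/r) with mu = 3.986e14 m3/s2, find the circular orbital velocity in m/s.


V = sqrt(3.986e14 / 7708000) = 7191 m/s

7191 m/s


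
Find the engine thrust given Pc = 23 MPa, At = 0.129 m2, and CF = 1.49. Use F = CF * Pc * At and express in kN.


F = 1.49 * 23e6 * 0.129 = 4.4208e+06 N = 4420.8 kN

4420.8 kN


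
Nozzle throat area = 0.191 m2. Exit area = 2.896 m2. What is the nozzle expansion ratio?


AR = 2.896 / 0.191 = 15.2

15.2


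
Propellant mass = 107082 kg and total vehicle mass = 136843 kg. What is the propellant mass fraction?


PMF = 107082 / 136843 = 0.783

0.783


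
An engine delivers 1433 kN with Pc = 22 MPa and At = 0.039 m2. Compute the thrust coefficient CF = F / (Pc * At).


CF = 1433000 / (22e6 * 0.039) = 1.67

1.67


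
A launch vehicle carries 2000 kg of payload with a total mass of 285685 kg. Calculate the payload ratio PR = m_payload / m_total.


PR = 2000 / 285685 = 0.007

0.007


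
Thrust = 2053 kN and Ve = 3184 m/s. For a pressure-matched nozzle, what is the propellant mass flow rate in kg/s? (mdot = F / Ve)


mdot = F / Ve = 2053000 / 3184 = 644.8 kg/s

644.8 kg/s


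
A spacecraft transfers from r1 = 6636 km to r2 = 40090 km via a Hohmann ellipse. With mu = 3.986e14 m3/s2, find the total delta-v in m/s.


V1 = sqrt(mu/r1) = 7750.25 m/s
dV1 = V1*(sqrt(2*r2/(r1+r2)) - 1) = 2402.17 m/s
V2 = sqrt(mu/r2) = 3153.19 m/s
dV2 = V2*(1 - sqrt(2*r1/(r1+r2))) = 1472.69 m/s
Total dV = 3875 m/s

3875 m/s


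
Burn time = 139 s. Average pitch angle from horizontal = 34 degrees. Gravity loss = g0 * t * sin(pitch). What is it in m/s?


GL = 9.81 * 139 * sin(34 deg) = 763 m/s

763 m/s


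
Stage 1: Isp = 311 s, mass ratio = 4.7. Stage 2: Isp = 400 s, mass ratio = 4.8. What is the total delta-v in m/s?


dV1 = 311 * 9.81 * ln(4.7) = 4721.5 m/s
dV2 = 400 * 9.81 * ln(4.8) = 6155.2 m/s
Total dV = 4721.5 + 6155.2 = 10876.7 m/s ~ 10877 m/s

10877 m/s


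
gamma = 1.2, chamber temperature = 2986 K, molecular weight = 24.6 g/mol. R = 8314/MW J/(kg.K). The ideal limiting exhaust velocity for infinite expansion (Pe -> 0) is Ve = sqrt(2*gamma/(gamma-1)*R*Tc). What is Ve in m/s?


R = 8314 / 24.6 = 337.97 J/(kg.K)
Ve = sqrt(2 * 1.2 / (1.2 - 1) * 337.97 * 2986) = 3480 m/s

3480 m/s


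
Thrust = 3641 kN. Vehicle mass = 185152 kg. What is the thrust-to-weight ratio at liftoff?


TWR = 3641000 / (185152 * 9.81) = 2.0

2.0


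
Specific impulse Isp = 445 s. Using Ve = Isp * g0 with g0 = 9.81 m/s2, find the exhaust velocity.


Ve = Isp * g0 = 445 * 9.81 = 4365.4 m/s

4365.4 m/s


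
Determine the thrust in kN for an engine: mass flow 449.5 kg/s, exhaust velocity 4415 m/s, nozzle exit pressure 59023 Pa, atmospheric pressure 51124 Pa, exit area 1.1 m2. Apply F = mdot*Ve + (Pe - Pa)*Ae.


F = 449.5 * 4415 + (59023 - 51124) * 1.1 = 1.9932e+06 N = 1993.2 kN

1993.2 kN


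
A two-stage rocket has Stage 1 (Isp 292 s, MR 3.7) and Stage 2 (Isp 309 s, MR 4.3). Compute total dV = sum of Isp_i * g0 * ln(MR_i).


dV1 = 292 * 9.81 * ln(3.7) = 3747.7 m/s
dV2 = 309 * 9.81 * ln(4.3) = 4421.5 m/s
Total dV = 3747.7 + 4421.5 = 8169.2 m/s ~ 8169 m/s

8169 m/s


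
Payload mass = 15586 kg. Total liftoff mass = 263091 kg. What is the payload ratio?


PR = 15586 / 263091 = 0.0592

0.0592


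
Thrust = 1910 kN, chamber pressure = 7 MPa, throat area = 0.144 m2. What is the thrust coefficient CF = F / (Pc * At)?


CF = 1910000 / (7e6 * 0.144) = 1.89

1.89


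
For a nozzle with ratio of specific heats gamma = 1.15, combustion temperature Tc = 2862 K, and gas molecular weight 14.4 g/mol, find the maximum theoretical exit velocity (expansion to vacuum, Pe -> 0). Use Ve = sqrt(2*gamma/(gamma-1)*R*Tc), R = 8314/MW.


R = 8314 / 14.4 = 577.36 J/(kg.K)
Ve = sqrt(2 * 1.15 / (1.15 - 1) * 577.36 * 2862) = 5034 m/s

5034 m/s


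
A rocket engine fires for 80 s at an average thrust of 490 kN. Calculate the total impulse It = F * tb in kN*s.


It = 490 * 80 = 39200 kN*s

39200 kN*s


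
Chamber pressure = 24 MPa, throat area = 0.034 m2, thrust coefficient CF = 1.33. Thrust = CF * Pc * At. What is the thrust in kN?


F = 1.33 * 24e6 * 0.034 = 1.0853e+06 N = 1085.3 kN

1085.3 kN


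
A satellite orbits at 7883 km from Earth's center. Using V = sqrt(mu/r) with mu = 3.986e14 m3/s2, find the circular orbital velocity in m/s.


V = sqrt(3.986e14 / 7883000) = 7111 m/s

7111 m/s


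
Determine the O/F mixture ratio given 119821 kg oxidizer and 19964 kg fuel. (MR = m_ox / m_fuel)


MR = 119821 / 19964 = 6.0

6.0


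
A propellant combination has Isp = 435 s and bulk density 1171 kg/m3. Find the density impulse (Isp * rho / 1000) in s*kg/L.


rho*Isp = 435 * 1171 / 1000 = 509 s*kg/L

509 s*kg/L


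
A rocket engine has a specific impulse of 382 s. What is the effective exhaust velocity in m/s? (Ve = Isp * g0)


Ve = Isp * g0 = 382 * 9.81 = 3747.4 m/s

3747.4 m/s


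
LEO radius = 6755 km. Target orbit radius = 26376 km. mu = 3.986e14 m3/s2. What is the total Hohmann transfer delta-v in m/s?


V1 = sqrt(mu/r1) = 7681.68 m/s
dV1 = V1*(sqrt(2*r2/(r1+r2)) - 1) = 2011.32 m/s
V2 = sqrt(mu/r2) = 3887.44 m/s
dV2 = V2*(1 - sqrt(2*r1/(r1+r2))) = 1405.03 m/s
Total dV = 3416 m/s

3416 m/s


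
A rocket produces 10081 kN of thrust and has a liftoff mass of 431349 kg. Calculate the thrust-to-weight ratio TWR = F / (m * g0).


TWR = 10081000 / (431349 * 9.81) = 2.38

2.38


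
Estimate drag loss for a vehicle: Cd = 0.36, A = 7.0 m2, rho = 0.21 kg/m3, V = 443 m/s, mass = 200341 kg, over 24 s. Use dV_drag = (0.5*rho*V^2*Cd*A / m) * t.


D = 0.5 * 0.21 * 443^2 * 0.36 * 7.0 = 51927.49 N
a = 51927.49 / 200341 = 0.2592 m/s2
dV = 0.2592 * 24 = 6.2 m/s

6.2 m/s


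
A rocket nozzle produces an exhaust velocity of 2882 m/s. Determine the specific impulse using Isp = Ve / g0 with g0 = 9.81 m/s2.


Isp = Ve / g0 = 2882 / 9.81 = 293.8 s

293.8 s
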